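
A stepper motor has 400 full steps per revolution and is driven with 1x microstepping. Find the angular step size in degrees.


step = 360/(400*1) = 360/400 = 0.9000

0.9000 degrees


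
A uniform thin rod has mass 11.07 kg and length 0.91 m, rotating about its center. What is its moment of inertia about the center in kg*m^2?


I = (1/12)*m*L^2 = (1/12)*11.07*0.91^2 = 0.7639

0.7639 kg*m^2


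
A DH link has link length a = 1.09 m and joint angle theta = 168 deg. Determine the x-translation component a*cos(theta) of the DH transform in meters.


a*cos(theta) = 1.09*cos(168 deg) = -1.0662

-1.0662 m


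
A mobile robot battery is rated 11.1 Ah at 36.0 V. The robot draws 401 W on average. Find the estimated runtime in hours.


E = 11.1*36.0 = 399.6000 Wh
t = E/P = 399.6000/401 = 0.9965

0.9965 hours


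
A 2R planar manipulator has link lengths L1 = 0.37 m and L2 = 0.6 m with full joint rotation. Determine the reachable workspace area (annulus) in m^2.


r_max = L1 + L2 = 0.9700, r_min = |L1 - L2| = 0.2300
A = pi*(r_max^2 - r_min^2) = pi*(0.9409 - 0.0529) = 2.7897

2.7897 m^2


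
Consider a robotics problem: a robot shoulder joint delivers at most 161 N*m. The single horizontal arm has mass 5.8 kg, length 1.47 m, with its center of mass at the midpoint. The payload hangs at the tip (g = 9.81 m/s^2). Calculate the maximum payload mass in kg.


tau_arm = m_arm*g*(L/2) = 5.8*9.81*1.47/2 = 41.8200 N*m
tau_payload = tau_max - tau_arm = 161 - 41.8200 = 119.1800
m_payload = tau_payload / (g*L) = 119.1800 / (9.81*1.47) = 8.2645

8.2645 kg


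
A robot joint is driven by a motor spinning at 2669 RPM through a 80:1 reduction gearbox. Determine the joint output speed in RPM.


omega_joint = omega_motor / N = 2669 / 80 = 33.3625

33.3625 RPM


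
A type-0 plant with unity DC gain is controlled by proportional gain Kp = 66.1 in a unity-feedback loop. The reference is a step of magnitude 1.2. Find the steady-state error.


e_ss = R/(1 + Kp) = 1.2/(1 + 66.1) = 1.2/67.1000 = 0.0179

0.0179


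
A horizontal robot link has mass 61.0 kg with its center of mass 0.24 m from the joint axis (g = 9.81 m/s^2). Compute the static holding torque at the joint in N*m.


tau = m*g*L = 61.0 * 9.81 * 0.24 = 143.6184

143.6184 N*m


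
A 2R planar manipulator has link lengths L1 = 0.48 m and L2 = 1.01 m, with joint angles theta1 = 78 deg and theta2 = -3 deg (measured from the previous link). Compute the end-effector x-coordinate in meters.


x = L1*cos(th1) + L2*cos(th1+th2) = 0.48*cos(78 deg) + 1.01*cos(75 deg) = 0.3612

0.3612 m


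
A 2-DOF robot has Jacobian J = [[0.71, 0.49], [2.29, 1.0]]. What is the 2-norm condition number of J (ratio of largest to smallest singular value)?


JJ^T eigenvalues: trace(JJ^T) = 6.9883, det(JJ^T) = det(J)^2 = 0.16982641
s_max^2 = (6.9883 + sqrt(48.15703125))/2 = 6.96391337
s_min^2 = (6.9883 - sqrt(48.15703125))/2 = 0.02438663
kappa = s_max/s_min = sqrt(6.96391337/0.02438663) = 16.8986

16.8986


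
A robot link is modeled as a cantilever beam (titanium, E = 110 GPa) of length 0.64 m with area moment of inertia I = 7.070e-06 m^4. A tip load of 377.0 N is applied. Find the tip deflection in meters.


delta = F*L^3/(3*E*I) = 377.0*0.64^3/(3*1.100e+11*7.070e-06)
      = 98.828288/2333100 = 4.2359e-05

4.2359e-05 m


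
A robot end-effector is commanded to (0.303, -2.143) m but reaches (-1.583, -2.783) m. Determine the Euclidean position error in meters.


dx = -1.583 - (0.303) = -1.8860, dy = -2.783 - (-2.143) = -0.6400
err = sqrt(3.556996 + 0.409600) = 1.9916

1.9916 m


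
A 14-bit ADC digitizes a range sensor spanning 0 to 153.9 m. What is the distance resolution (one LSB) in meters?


res = range / 2^n = 153.9/2^14 = 153.9/16384 = 0.0094

0.0094 m


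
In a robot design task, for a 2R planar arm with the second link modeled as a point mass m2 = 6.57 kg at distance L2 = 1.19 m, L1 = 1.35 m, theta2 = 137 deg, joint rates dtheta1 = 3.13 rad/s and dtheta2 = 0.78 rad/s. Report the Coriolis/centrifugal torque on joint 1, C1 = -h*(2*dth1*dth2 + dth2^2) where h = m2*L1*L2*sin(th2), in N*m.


h = m2*L1*L2*sin(th2) = 6.57*1.35*1.19*sin(137 deg) = 7.198292
C1 = -h*(2*3.13*0.78 + 0.78^2) = -7.198292*5.4912 = -39.5273

-39.5273 N*m


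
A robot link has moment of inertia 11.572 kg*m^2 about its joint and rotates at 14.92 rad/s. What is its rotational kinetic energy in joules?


KE = (1/2)*I*omega^2 = 0.5*11.572*14.92^2 = 1288.0006

1288.0006 J


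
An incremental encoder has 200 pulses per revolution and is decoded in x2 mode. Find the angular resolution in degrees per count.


resolution = 360 / (PPR * 2) = 360 / 400 = 0.9000

0.9000 degrees


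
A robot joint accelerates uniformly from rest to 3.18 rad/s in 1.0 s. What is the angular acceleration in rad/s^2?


alpha = delta_omega / t = 3.18 / 1.0 = 3.1800

3.1800 rad/s^2


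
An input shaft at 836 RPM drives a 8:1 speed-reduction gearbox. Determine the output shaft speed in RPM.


omega_out = omega_in / N = 836 / 8 = 104.5000

104.5000 RPM


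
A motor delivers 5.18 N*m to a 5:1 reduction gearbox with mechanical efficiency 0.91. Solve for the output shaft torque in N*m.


tau_out = tau_in * N * eta = 5.18 * 5 * 0.91 = 23.5690

23.5690 N*m


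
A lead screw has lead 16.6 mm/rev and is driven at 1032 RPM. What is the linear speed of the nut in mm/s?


v = lead * (RPM/60) = 16.6*1032/60 = 285.5200

285.5200 mm/s


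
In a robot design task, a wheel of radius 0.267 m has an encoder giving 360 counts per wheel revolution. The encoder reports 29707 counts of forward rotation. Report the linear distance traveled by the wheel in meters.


revs = 29707/360 = 82.519444
d = revs * 2*pi*r = 82.519444 * 2*pi*0.267 = 138.4355

138.4355 m


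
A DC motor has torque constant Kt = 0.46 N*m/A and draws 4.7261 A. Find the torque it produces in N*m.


tau = Kt * I = 0.46*4.7261 = 2.1740

2.1740 N*m


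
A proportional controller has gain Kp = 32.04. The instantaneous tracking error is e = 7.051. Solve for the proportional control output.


u_P = Kp * e = 32.04 * 7.051 = 225.9140

225.9140


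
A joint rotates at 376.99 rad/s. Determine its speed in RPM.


RPM = 376.99 * 60/(2*pi) = 3599.9893

3599.9893 RPM


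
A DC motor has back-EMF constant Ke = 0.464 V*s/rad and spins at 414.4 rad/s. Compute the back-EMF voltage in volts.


V_emf = Ke * omega = 0.464*414.4 = 192.2816

192.2816 V


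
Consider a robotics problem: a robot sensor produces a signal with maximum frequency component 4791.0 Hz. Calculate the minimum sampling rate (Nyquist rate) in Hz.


f_s,min = 2*f_max = 2*4791.0 = 9582.0000

9582.0000 Hz


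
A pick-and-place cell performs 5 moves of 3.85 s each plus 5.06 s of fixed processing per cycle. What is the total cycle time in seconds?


T = 5*3.85 + 5.06 = 24.3100

24.3100 s


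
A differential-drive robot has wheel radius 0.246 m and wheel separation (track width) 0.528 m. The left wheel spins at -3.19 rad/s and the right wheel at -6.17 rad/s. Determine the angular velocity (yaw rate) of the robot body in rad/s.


omega = r*(wR - wL)/L = 0.246*(-6.17 - (-3.19))/0.528 = -1.3884

-1.3884 rad/s


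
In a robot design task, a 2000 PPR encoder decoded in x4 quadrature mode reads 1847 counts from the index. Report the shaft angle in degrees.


angle = counts * 360 / (PPR*4) = 1847 * 360 / 8000 = 83.1150

83.1150 degrees


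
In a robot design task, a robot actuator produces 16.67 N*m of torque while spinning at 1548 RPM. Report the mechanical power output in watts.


omega = 1548 * 2*pi/60 = 162.106181 rad/s
P = tau * omega = 16.67 * 162.106181 = 2702.3100

2702.3100 W


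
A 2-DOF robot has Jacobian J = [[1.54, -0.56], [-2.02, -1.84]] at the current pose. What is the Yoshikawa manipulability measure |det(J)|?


det(J) = 1.54*-1.84 - (-0.56)*(-2.02) = -3.9648
|det(J)| = 3.9648

3.9648


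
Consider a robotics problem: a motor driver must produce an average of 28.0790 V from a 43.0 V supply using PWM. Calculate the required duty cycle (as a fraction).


D = V_avg/V_supply = 28.0790/43.0 = 0.6530

0.6530


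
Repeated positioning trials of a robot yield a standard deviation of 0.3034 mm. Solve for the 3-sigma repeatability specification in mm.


repeatability = 3*sigma = 3*0.3034 = 0.9102

0.9102 mm


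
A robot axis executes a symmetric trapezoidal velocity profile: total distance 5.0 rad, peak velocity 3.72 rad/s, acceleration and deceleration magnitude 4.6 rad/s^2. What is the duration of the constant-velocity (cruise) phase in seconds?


t_acc = v/a = 0.808696 s, d_acc = v^2/(2a) = 1.504174 rad each
d_cruise = 5.0 - 2*1.504174 = 1.991652 rad
t_cruise = d_cruise/v = 1.991652/3.72 = 0.5354

0.5354 s


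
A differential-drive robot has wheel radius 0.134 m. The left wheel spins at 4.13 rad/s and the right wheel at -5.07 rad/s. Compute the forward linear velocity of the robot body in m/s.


v = r*(wR + wL)/2 = 0.134*(-5.07 + 4.13)/2 = -0.0630

-0.0630 m/s


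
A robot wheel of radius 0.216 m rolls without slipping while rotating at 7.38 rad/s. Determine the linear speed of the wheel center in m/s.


v = omega * r = 7.38 * 0.216 = 1.5941

1.5941 m/s


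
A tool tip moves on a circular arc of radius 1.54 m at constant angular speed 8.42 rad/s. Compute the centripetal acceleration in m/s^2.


a_c = omega^2 * r = 8.42^2 * 1.54 = 109.1805

109.1805 m/s^2


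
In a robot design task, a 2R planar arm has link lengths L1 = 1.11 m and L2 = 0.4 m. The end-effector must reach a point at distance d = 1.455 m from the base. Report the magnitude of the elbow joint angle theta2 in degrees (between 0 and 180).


cos(th2) = (d^2 - L1^2 - L2^2)/(2*L1*L2) = (1.455^2 - 1.11^2 - 0.4^2)/(2*1.11*0.4) = 0.81635698
th2 = acos(0.81635698) = 35.2782 deg

35.2782 degrees


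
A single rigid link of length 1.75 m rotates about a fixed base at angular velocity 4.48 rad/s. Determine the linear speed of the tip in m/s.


v = L*omega = 1.75 * 4.48 = 7.8400

7.8400 m/s


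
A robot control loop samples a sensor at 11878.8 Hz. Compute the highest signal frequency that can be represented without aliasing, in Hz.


f_max = f_s/2 = 11878.8/2 = 5939.4000

5939.4000 Hz


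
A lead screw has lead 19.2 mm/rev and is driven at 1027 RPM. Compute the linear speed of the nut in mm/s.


v = lead * (RPM/60) = 19.2*1027/60 = 328.6400

328.6400 mm/s


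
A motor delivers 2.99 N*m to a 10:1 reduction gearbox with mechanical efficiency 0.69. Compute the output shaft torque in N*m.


tau_out = tau_in * N * eta = 2.99 * 10 * 0.69 = 20.6310

20.6310 N*m


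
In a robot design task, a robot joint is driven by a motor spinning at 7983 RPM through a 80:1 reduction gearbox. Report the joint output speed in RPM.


omega_joint = omega_motor / N = 7983 / 80 = 99.7875

99.7875 RPM


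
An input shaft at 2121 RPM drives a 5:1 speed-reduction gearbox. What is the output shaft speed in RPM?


omega_out = omega_in / N = 2121 / 5 = 424.2000

424.2000 RPM


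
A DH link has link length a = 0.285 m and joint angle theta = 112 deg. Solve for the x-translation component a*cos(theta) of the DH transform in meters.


a*cos(theta) = 0.285*cos(112 deg) = -0.1068

-0.1068 m


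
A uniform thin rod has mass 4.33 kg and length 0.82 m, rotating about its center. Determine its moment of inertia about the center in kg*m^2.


I = (1/12)*m*L^2 = (1/12)*4.33*0.82^2 = 0.2426

0.2426 kg*m^2


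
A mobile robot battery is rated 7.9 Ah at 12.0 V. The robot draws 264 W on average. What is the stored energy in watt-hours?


E = capacity * V = 7.9*12.0 = 94.8000

94.8000 Wh


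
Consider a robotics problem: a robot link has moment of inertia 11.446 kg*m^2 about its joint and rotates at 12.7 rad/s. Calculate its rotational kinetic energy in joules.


KE = (1/2)*I*omega^2 = 0.5*11.446*12.7^2 = 923.0627

923.0627 J


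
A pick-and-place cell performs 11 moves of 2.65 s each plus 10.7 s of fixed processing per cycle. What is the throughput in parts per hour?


T_cycle = 11*2.65 + 10.7 = 39.8500 s
rate = 3600/T = 90.3388

90.3388 parts/hour


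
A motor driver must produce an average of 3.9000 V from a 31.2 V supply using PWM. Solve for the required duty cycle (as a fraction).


D = V_avg/V_supply = 3.9000/31.2 = 0.1250

0.1250


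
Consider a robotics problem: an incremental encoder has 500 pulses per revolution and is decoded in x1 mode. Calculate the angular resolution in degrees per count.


resolution = 360 / (PPR * 1) = 360 / 500 = 0.7200

0.7200 degrees


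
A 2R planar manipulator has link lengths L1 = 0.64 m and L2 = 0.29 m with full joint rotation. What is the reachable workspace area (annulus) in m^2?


r_max = L1 + L2 = 0.9300, r_min = |L1 - L2| = 0.3500
A = pi*(r_max^2 - r_min^2) = pi*(0.8649 - 0.1225) = 2.3323

2.3323 m^2


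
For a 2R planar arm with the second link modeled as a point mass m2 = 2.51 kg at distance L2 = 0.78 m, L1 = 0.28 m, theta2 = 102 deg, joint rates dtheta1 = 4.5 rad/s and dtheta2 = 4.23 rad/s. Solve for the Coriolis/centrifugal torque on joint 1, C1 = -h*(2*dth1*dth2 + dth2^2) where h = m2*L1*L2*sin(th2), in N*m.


h = m2*L1*L2*sin(th2) = 2.51*0.28*0.78*sin(102 deg) = 0.536205
C1 = -h*(2*4.5*4.23 + 4.23^2) = -0.536205*55.9629 = -30.0076

-30.0076 N*m


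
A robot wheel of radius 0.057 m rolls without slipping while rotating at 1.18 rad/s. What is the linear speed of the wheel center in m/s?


v = omega * r = 1.18 * 0.057 = 0.0673

0.0673 m/s


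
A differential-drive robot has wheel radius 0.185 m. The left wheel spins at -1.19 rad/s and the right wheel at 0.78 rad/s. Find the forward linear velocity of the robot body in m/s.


v = r*(wR + wL)/2 = 0.185*(0.78 + -1.19)/2 = -0.0379

-0.0379 m/s


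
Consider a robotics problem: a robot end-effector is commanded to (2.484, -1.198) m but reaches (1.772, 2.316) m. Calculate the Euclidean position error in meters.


dx = 1.772 - (2.484) = -0.7120, dy = 2.316 - (-1.198) = 3.5140
err = sqrt(0.506944 + 12.348196) = 3.5854

3.5854 m


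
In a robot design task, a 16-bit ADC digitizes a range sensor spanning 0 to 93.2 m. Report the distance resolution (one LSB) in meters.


res = range / 2^n = 93.2/2^16 = 93.2/65536 = 0.0014

0.0014 m


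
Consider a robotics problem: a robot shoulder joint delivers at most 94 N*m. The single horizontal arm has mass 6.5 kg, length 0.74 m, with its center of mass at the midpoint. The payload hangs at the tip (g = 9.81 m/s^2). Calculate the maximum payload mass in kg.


tau_arm = m_arm*g*(L/2) = 6.5*9.81*0.74/2 = 23.5931 N*m
tau_payload = tau_max - tau_arm = 94 - 23.5931 = 70.4069
m_payload = tau_payload / (g*L) = 70.4069 / (9.81*0.74) = 9.6987

9.6987 kg


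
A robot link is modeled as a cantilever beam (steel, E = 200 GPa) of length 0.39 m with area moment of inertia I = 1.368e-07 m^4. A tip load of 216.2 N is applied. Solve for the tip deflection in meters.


delta = F*L^3/(3*E*I) = 216.2*0.39^3/(3*2.000e+11*1.368e-07)
      = 12.8247678/82080 = 1.5625e-04

1.5625e-04 m


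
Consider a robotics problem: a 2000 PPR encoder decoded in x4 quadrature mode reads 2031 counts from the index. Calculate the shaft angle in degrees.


angle = counts * 360 / (PPR*4) = 2031 * 360 / 8000 = 91.3950

91.3950 degrees


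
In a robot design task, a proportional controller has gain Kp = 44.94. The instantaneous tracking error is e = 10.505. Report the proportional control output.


u_P = Kp * e = 44.94 * 10.505 = 472.0947

472.0947


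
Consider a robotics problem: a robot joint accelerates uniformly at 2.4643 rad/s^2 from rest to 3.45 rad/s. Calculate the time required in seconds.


t = delta_omega / alpha = 3.45 / 2.4643 = 1.4000

1.4000 s


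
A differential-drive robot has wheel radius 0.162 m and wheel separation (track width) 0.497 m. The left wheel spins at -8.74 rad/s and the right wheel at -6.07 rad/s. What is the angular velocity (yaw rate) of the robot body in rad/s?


omega = r*(wR - wL)/L = 0.162*(-6.07 - (-8.74))/0.497 = 0.8703

0.8703 rad/s


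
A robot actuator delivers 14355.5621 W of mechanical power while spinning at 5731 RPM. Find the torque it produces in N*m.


omega = 5731 * 2*pi/60 = 600.148917 rad/s
tau = P / omega = 14355.5621 / 600.148917 = 23.9200

23.9200 N*m


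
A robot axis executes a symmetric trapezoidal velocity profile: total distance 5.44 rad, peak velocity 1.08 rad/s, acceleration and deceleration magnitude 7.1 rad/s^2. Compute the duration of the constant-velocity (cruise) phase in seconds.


t_acc = v/a = 0.152113 s, d_acc = v^2/(2a) = 0.082141 rad each
d_cruise = 5.44 - 2*0.082141 = 5.275718 rad
t_cruise = d_cruise/v = 5.275718/1.08 = 4.8849

4.8849 s


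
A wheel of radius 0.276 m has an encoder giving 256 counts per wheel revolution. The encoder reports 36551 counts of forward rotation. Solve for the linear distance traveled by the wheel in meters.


revs = 36551/256 = 142.777344
d = revs * 2*pi*r = 142.777344 * 2*pi*0.276 = 247.5986

247.5986 m


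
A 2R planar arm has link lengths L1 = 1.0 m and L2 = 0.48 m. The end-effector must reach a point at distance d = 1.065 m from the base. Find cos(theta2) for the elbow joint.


cos(th2) = (d^2 - L1^2 - L2^2)/(2*L1*L2) = (1.065^2 - 1.0^2 - 0.48^2)/(2*1.0*0.48) = -0.1002

-0.1002


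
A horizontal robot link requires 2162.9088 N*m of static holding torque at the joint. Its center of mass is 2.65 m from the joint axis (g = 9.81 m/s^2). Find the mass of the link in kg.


m = tau / (g*L) = 2162.9088 / (9.81 * 2.65) = 83.2000

83.2000 kg


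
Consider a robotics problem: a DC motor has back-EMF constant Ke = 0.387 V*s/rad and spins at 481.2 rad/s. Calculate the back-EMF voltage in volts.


V_emf = Ke * omega = 0.387*481.2 = 186.2244

186.2244 V


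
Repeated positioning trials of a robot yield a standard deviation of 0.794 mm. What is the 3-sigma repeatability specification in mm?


repeatability = 3*sigma = 3*0.794 = 2.3820

2.3820 mm


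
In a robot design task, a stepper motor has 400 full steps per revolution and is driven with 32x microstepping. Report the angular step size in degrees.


step = 360/(400*32) = 360/12800 = 0.0281

0.0281 degrees


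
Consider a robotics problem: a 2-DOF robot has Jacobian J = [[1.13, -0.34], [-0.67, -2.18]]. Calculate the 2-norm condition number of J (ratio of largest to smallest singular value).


JJ^T eigenvalues: trace(JJ^T) = 6.5938, det(JJ^T) = det(J)^2 = 7.24255744
s_max^2 = (6.5938 + sqrt(14.50796868))/2 = 5.20136637
s_min^2 = (6.5938 - sqrt(14.50796868))/2 = 1.39243363
kappa = s_max/s_min = sqrt(5.20136637/1.39243363) = 1.9327

1.9327


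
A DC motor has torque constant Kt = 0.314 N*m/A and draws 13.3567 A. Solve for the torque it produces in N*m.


tau = Kt * I = 0.314*13.3567 = 4.1940

4.1940 N*m


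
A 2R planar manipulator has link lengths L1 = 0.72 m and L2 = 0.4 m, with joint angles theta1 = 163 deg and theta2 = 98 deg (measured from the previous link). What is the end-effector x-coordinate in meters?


x = L1*cos(th1) + L2*cos(th1+th2) = 0.72*cos(163 deg) + 0.4*cos(261 deg) = -0.7511

-0.7511 m


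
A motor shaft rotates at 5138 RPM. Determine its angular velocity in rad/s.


omega = 5138 * 2*pi/60 = 538.0501

538.0501 rad/s


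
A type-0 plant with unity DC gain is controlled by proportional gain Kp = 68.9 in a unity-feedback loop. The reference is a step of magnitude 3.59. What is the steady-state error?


e_ss = R/(1 + Kp) = 3.59/(1 + 68.9) = 3.59/69.9000 = 0.0514

0.0514


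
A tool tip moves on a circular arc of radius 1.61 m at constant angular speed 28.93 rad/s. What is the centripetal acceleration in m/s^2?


a_c = omega^2 * r = 28.93^2 * 1.61 = 1347.4813

1347.4813 m/s^2


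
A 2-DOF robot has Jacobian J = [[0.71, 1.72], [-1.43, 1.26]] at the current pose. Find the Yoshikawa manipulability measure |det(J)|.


det(J) = 0.71*1.26 - (1.72)*(-1.43) = 3.3542
|det(J)| = 3.3542

3.3542


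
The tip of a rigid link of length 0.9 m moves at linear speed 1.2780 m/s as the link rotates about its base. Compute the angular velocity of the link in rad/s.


omega = v / L = 1.2780 / 0.9 = 1.4200

1.4200 rad/s


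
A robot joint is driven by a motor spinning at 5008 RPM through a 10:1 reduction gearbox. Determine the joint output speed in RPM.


omega_joint = omega_motor / N = 5008 / 10 = 500.8000

500.8000 RPM


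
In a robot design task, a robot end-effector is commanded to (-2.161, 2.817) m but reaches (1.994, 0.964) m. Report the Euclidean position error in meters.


dx = 1.994 - (-2.161) = 4.1550, dy = 0.964 - (2.817) = -1.8530
err = sqrt(17.264025 + 3.433609) = 4.5495

4.5495 m


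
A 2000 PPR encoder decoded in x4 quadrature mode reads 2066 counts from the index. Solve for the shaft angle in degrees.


angle = counts * 360 / (PPR*4) = 2066 * 360 / 8000 = 92.9700

92.9700 degrees


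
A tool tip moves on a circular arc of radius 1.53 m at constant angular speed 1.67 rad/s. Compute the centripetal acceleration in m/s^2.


a_c = omega^2 * r = 1.67^2 * 1.53 = 4.2670

4.2670 m/s^2


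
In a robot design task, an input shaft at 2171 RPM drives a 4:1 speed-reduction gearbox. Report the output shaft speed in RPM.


omega_out = omega_in / N = 2171 / 4 = 542.7500

542.7500 RPM


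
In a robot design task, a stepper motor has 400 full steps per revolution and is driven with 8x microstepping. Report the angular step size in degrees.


step = 360/(400*8) = 360/3200 = 0.1125

0.1125 degrees


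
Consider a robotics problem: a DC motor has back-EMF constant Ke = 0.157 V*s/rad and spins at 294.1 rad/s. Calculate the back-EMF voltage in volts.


V_emf = Ke * omega = 0.157*294.1 = 46.1737

46.1737 V


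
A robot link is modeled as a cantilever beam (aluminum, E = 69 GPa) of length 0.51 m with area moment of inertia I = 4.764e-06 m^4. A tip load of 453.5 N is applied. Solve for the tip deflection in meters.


delta = F*L^3/(3*E*I) = 453.5*0.51^3/(3*6.900e+10*4.764e-06)
      = 60.1572285/986148 = 6.1002e-05

6.1002e-05 m


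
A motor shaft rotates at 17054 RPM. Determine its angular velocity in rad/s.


omega = 17054 * 2*pi/60 = 1785.8907

1785.8907 rad/s


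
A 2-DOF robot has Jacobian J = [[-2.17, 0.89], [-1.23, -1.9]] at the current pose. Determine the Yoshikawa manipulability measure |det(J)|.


det(J) = -2.17*-1.9 - (0.89)*(-1.23) = 5.2177
|det(J)| = 5.2177

5.2177


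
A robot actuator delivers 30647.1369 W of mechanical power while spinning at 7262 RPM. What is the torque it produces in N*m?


omega = 7262 * 2*pi/60 = 760.474862 rad/s
tau = P / omega = 30647.1369 / 760.474862 = 40.3000

40.3000 N*m


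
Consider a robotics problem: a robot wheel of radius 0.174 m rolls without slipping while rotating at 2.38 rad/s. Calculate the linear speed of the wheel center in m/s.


v = omega * r = 2.38 * 0.174 = 0.4141

0.4141 m/s


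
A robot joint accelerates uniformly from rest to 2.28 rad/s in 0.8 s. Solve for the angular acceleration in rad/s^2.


alpha = delta_omega / t = 2.28 / 0.8 = 2.8500

2.8500 rad/s^2


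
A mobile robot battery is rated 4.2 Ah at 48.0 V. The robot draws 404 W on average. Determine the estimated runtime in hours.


E = 4.2*48.0 = 201.6000 Wh
t = E/P = 201.6000/404 = 0.4990

0.4990 hours


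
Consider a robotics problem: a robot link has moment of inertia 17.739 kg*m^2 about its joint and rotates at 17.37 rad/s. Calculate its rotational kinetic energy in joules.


KE = (1/2)*I*omega^2 = 0.5*17.739*17.37^2 = 2676.0780

2676.0780 J


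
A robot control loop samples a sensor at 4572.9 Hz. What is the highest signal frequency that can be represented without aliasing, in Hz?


f_max = f_s/2 = 4572.9/2 = 2286.4500

2286.4500 Hz


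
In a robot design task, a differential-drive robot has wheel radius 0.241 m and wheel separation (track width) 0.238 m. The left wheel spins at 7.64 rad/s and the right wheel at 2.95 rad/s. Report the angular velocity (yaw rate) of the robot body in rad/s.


omega = r*(wR - wL)/L = 0.241*(2.95 - (7.64))/0.238 = -4.7491

-4.7491 rad/s


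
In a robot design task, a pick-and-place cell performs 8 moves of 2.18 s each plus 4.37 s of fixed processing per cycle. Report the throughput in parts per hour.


T_cycle = 8*2.18 + 4.37 = 21.8100 s
rate = 3600/T = 165.0619

165.0619 parts/hour


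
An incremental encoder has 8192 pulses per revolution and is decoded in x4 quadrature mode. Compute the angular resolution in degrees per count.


resolution = 360 / (PPR * 4) = 360 / 32768 = 0.0110

0.0110 degrees


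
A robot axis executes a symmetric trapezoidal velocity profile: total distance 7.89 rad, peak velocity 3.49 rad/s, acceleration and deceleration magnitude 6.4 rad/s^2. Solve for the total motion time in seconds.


t_acc = v/a = 3.49/6.4 = 0.545312 s
d_acc = v^2/(2a) = 0.951570 rad (each ramp)
d_cruise = 7.89 - 2*0.951570 = 5.986860 rad
t_cruise = 5.986860/3.49 = 1.715433 s
t_total = 2*0.545312 + 1.715433 = 2.8061

2.8061 s


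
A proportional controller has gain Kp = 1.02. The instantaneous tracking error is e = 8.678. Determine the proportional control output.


u_P = Kp * e = 1.02 * 8.678 = 8.8516

8.8516


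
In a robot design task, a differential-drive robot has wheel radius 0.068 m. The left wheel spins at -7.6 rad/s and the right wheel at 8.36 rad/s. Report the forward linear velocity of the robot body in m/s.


v = r*(wR + wL)/2 = 0.068*(8.36 + -7.6)/2 = 0.0258

0.0258 m/s


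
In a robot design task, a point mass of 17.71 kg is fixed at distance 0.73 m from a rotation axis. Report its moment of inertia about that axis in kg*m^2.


I = m*r^2 = 17.71*0.73^2 = 9.4377

9.4377 kg*m^2


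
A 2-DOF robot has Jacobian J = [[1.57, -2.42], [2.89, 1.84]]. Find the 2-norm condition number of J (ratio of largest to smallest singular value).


JJ^T eigenvalues: trace(JJ^T) = 20.0590, det(JJ^T) = det(J)^2 = 97.66578276
s_max^2 = (20.0590 + sqrt(11.70034996))/2 = 11.73978872
s_min^2 = (20.0590 - sqrt(11.70034996))/2 = 8.31921128
kappa = s_max/s_min = sqrt(11.73978872/8.31921128) = 1.1879

1.1879


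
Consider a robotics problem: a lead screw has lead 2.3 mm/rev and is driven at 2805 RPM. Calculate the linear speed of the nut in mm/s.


v = lead * (RPM/60) = 2.3*2805/60 = 107.5250

107.5250 mm/s


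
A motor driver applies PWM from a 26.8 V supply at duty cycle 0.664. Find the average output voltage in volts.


V_avg = V_supply * D = 26.8*0.664 = 17.7952

17.7952 V


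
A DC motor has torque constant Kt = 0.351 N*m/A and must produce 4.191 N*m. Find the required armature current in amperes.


I = tau / Kt = 4.191/0.351 = 11.9402

11.9402 A


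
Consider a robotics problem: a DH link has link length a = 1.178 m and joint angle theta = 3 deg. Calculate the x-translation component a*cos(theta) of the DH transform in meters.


a*cos(theta) = 1.178*cos(3 deg) = 1.1764

1.1764 m


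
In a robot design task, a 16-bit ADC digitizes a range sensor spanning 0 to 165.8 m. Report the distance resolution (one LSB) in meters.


res = range / 2^n = 165.8/2^16 = 165.8/65536 = 0.0025

0.0025 m


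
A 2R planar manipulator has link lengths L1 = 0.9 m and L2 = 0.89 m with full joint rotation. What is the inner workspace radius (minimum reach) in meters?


r_min = |L1 - L2| = |0.9 - 0.89| = 0.0100

0.0100 m


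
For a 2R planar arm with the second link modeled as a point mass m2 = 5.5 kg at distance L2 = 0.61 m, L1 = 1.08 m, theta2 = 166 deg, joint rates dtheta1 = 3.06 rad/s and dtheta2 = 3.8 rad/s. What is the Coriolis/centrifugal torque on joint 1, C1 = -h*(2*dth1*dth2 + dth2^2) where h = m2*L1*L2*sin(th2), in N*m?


h = m2*L1*L2*sin(th2) = 5.5*1.08*0.61*sin(166 deg) = 0.876580
C1 = -h*(2*3.06*3.8 + 3.8^2) = -0.876580*37.6960 = -33.0436

-33.0436 N*m


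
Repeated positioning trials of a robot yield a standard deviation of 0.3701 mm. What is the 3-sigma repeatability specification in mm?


repeatability = 3*sigma = 3*0.3701 = 1.1103

1.1103 mm


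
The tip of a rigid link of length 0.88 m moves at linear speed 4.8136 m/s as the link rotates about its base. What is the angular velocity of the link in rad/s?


omega = v / L = 4.8136 / 0.88 = 5.4700

5.4700 rad/s


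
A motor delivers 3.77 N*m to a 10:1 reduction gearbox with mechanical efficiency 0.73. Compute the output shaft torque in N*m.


tau_out = tau_in * N * eta = 3.77 * 10 * 0.73 = 27.5210

27.5210 N*m


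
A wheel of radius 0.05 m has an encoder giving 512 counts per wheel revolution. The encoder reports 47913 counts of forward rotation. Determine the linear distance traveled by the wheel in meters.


revs = 47913/512 = 93.580078
d = revs * 2*pi*r = 93.580078 * 2*pi*0.05 = 29.3990

29.3990 m


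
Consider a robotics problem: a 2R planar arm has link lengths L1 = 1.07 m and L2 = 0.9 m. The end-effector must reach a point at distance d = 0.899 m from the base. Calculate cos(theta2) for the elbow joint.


cos(th2) = (d^2 - L1^2 - L2^2)/(2*L1*L2) = (0.899^2 - 1.07^2 - 0.9^2)/(2*1.07*0.9) = -0.5954

-0.5954


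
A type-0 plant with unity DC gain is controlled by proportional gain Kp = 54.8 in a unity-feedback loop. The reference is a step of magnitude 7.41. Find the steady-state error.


e_ss = R/(1 + Kp) = 7.41/(1 + 54.8) = 7.41/55.8000 = 0.1328

0.1328


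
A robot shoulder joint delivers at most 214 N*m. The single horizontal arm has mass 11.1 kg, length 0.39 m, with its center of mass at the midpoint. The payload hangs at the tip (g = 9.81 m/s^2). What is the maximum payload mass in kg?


tau_arm = m_arm*g*(L/2) = 11.1*9.81*0.39/2 = 21.2337 N*m
tau_payload = tau_max - tau_arm = 214 - 21.2337 = 192.7663
m_payload = tau_payload / (g*L) = 192.7663 / (9.81*0.39) = 50.3846

50.3846 kg


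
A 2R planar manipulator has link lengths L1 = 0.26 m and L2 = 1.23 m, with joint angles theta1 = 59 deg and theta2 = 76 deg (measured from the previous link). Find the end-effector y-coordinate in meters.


y = L1*sin(th1) + L2*sin(th1+th2) = 0.26*sin(59 deg) + 1.23*sin(135 deg) = 1.0926

1.0926 m


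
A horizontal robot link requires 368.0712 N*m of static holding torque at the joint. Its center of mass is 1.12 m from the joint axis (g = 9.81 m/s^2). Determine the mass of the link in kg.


m = tau / (g*L) = 368.0712 / (9.81 * 1.12) = 33.5000

33.5000 kg


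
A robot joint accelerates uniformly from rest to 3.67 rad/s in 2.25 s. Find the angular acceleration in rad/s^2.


alpha = delta_omega / t = 3.67 / 2.25 = 1.6311

1.6311 rad/s^2


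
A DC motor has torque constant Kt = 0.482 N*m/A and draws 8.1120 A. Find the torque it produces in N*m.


tau = Kt * I = 0.482*8.1120 = 3.9100

3.9100 N*m


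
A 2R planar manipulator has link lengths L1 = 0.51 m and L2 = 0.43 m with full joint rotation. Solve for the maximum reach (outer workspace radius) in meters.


r_max = L1 + L2 = 0.51 + 0.43 = 0.9400

0.9400 m


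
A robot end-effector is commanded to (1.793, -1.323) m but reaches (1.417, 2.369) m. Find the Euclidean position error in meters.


dx = 1.417 - (1.793) = -0.3760, dy = 2.369 - (-1.323) = 3.6920
err = sqrt(0.141376 + 13.630864) = 3.7111

3.7111 m


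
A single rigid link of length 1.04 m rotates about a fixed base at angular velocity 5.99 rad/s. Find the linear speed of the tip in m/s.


v = L*omega = 1.04 * 5.99 = 6.2296

6.2296 m/s


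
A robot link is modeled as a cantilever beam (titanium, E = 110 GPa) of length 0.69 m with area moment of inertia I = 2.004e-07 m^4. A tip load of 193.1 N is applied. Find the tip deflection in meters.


delta = F*L^3/(3*E*I) = 193.1*0.69^3/(3*1.100e+11*2.004e-07)
      = 63.4350879/66132 = 9.5922e-04

9.5922e-04 m


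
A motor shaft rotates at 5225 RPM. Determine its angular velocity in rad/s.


omega = 5225 * 2*pi/60 = 547.1607

547.1607 rad/s


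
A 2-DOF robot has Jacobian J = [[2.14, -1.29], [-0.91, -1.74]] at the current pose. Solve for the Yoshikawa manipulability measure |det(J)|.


det(J) = 2.14*-1.74 - (-1.29)*(-0.91) = -4.8975
|det(J)| = 4.8975

4.8975


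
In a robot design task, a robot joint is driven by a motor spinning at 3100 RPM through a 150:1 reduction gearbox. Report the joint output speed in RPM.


omega_joint = omega_motor / N = 3100 / 150 = 20.6667

20.6667 RPM


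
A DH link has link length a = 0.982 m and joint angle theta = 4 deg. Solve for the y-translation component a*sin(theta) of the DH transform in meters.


a*sin(theta) = 0.982*sin(4 deg) = 0.0685

0.0685 m


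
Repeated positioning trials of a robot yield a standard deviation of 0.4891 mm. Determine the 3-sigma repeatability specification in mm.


repeatability = 3*sigma = 3*0.4891 = 1.4673

1.4673 mm


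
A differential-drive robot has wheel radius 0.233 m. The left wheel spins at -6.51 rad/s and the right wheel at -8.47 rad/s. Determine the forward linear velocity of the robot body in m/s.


v = r*(wR + wL)/2 = 0.233*(-8.47 + -6.51)/2 = -1.7452

-1.7452 m/s


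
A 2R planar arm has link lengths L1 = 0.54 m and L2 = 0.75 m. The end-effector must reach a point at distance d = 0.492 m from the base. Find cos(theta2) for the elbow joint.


cos(th2) = (d^2 - L1^2 - L2^2)/(2*L1*L2) = (0.492^2 - 0.54^2 - 0.75^2)/(2*0.54*0.75) = -0.7556

-0.7556


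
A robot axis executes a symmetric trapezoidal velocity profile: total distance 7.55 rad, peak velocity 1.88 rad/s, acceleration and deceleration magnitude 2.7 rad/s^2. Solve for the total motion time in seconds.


t_acc = v/a = 1.88/2.7 = 0.696296 s
d_acc = v^2/(2a) = 0.654519 rad (each ramp)
d_cruise = 7.55 - 2*0.654519 = 6.240962 rad
t_cruise = 6.240962/1.88 = 3.319661 s
t_total = 2*0.696296 + 3.319661 = 4.7123

4.7123 s


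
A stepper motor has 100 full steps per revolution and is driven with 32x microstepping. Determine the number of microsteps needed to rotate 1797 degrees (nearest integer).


step_size = 360/(100*32) = 360/3200 = 0.112500 deg
n = 1797/(360/3200) = 1797*3200/360 = 15973.3333 -> 15973

15973 steps


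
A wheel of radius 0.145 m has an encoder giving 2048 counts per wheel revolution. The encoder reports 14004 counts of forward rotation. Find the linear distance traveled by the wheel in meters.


revs = 14004/2048 = 6.837891
d = revs * 2*pi*r = 6.837891 * 2*pi*0.145 = 6.2297

6.2297 m


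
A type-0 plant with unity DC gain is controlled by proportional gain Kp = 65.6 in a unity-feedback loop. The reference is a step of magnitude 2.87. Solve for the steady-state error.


e_ss = R/(1 + Kp) = 2.87/(1 + 65.6) = 2.87/66.6000 = 0.0431

0.0431


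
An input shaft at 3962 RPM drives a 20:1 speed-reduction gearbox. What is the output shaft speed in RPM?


omega_out = omega_in / N = 3962 / 20 = 198.1000

198.1000 RPM


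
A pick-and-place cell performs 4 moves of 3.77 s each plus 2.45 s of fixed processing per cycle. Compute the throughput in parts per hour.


T_cycle = 4*3.77 + 2.45 = 17.5300 s
rate = 3600/T = 205.3622

205.3622 parts/hour


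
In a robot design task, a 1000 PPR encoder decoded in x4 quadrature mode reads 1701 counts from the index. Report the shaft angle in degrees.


angle = counts * 360 / (PPR*4) = 1701 * 360 / 4000 = 153.0900

153.0900 degrees


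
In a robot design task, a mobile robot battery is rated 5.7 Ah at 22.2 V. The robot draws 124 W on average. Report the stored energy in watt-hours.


E = capacity * V = 5.7*22.2 = 126.5400

126.5400 Wh


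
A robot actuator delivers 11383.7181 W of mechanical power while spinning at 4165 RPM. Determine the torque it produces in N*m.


omega = 4165 * 2*pi/60 = 436.157780 rad/s
tau = P / omega = 11383.7181 / 436.157780 = 26.1000

26.1000 N*m


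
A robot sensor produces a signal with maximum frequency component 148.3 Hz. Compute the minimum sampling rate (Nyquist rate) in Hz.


f_s,min = 2*f_max = 2*148.3 = 296.6000

296.6000 Hz


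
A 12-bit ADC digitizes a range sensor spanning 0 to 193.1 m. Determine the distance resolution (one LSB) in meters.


res = range / 2^n = 193.1/2^12 = 193.1/4096 = 0.0471

0.0471 m


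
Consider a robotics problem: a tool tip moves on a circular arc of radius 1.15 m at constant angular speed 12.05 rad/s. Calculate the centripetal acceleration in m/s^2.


a_c = omega^2 * r = 12.05^2 * 1.15 = 166.9829

166.9829 m/s^2


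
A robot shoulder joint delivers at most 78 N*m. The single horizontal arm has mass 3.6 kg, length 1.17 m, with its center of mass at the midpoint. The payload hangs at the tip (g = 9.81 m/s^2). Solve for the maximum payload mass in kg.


tau_arm = m_arm*g*(L/2) = 3.6*9.81*1.17/2 = 20.6599 N*m
tau_payload = tau_max - tau_arm = 78 - 20.6599 = 57.3401
m_payload = tau_payload / (g*L) = 57.3401 / (9.81*1.17) = 4.9958

4.9958 kg


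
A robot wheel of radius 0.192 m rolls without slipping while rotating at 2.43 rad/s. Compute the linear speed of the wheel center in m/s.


v = omega * r = 2.43 * 0.192 = 0.4666

0.4666 m/s


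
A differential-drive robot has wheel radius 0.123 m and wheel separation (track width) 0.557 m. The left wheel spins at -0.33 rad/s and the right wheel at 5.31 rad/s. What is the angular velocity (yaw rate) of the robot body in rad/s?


omega = r*(wR - wL)/L = 0.123*(5.31 - (-0.33))/0.557 = 1.2455

1.2455 rad/s


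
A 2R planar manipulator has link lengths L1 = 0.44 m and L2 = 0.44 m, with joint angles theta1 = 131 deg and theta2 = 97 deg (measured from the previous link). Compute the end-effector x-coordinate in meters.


x = L1*cos(th1) + L2*cos(th1+th2) = 0.44*cos(131 deg) + 0.44*cos(228 deg) = -0.5831

-0.5831 m


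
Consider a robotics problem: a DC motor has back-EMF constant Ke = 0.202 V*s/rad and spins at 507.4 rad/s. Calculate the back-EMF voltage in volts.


V_emf = Ke * omega = 0.202*507.4 = 102.4948

102.4948 V


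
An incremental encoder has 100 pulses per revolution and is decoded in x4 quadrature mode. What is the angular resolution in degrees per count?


resolution = 360 / (PPR * 4) = 360 / 400 = 0.9000

0.9000 degrees


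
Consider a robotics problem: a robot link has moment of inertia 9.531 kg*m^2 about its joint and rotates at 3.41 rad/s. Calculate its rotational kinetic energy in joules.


KE = (1/2)*I*omega^2 = 0.5*9.531*3.41^2 = 55.4137

55.4137 J


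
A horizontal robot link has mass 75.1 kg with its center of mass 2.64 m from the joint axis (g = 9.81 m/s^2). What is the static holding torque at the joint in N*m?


tau = m*g*L = 75.1 * 9.81 * 2.64 = 1944.9698

1944.9698 N*m


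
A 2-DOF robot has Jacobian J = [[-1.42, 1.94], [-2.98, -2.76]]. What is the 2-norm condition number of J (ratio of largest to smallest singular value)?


JJ^T eigenvalues: trace(JJ^T) = 22.2780, det(JJ^T) = det(J)^2 = 94.09776016
s_max^2 = (22.2780 + sqrt(119.91824336))/2 = 16.61435943
s_min^2 = (22.2780 - sqrt(119.91824336))/2 = 5.66364057
kappa = s_max/s_min = sqrt(16.61435943/5.66364057) = 1.7127

1.7127


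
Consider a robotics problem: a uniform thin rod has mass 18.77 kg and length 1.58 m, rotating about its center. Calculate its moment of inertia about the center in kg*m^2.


I = (1/12)*m*L^2 = (1/12)*18.77*1.58^2 = 3.9048

3.9048 kg*m^2


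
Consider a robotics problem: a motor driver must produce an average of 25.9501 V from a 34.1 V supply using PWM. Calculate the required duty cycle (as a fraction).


D = V_avg/V_supply = 25.9501/34.1 = 0.7610

0.7610


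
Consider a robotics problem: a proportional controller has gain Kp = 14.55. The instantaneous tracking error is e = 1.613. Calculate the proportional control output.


u_P = Kp * e = 14.55 * 1.613 = 23.4692

23.4692
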